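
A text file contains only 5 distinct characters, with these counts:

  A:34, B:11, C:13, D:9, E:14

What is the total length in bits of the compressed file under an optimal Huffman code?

175

Build the Huffman tree bottom-up:
merge D(9) and B(11): 20
merge C(13) and E(14): 27
merge 20 and 27: 47
merge A(34) and 47: 81
Total encoded bits = sum of merged weights = 20 + 27 + 47 + 81 = 175.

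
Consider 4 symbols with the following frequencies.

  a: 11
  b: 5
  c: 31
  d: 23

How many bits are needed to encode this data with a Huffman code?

Greedily combine the two least-frequent nodes:
b(5) + a(11) → 16
16 + d(23) → 39
c(31) + 39 → 70
Total encoded bits = sum of merged weights = 16 + 39 + 70 = 125.

125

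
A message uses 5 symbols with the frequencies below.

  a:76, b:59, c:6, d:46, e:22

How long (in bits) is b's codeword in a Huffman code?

2

Repeatedly merge the two smallest:
combine c(6), e(22) → 28
combine 28, d(46) → 74
combine b(59), 74 → 133
combine a(76), 133 → 209
The subtree containing b is merged 2 times, so code length = 2.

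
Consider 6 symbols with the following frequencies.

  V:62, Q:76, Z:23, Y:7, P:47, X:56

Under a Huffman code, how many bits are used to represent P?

Huffman merges, smallest pair first:
Y(7) + Z(23) → 30
30 + P(47) → 77
X(56) + V(62) → 118
Q(76) + 77 → 153
118 + 153 → 271
P sits 3 levels below the root, so its codeword is 3 bits.

3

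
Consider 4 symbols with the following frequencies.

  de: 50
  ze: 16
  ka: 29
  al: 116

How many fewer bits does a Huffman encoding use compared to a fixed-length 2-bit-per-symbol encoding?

Fixed-length: 2 bits × 211 symbols = 422 bits.
Huffman merges:
ze(16) + ka(29) → 45
45 + de(50) → 95
95 + al(116) → 211
Huffman total = 45 + 95 + 211 = 351 bits.
Saving = 422 − 351 = 71 bits.

71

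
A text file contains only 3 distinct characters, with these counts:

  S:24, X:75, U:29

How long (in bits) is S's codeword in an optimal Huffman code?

2

Repeatedly merge the two smallest:
combine S(24), U(29) → 53
combine 53, X(75) → 128
The subtree containing S is merged 2 times, so code length = 2.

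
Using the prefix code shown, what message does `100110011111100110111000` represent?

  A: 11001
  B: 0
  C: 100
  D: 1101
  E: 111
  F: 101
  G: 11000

CAEAFG

Read left to right; each codeword is recognised as soon as it completes (prefix code):
  100→C | 11001→A | 111→E | 11001→A | 101→F | 11000→G
Decoded message: CAEAFG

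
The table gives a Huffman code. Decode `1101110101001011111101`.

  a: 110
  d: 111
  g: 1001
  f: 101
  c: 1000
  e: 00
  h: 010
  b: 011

adhgbdf

Read left to right; each codeword is recognised as soon as it completes (prefix code):
  110→a | 111→d | 010→h | 1001→g | 011→b | 111→d | 101→f
Decoded message: adhgbdf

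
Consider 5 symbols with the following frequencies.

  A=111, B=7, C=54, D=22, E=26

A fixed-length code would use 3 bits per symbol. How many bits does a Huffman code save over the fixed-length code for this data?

247

Fixed-length: 3 bits × 220 symbols = 660 bits.
Huffman merges:
B(7) + D(22) → 29
E(26) + 29 → 55
C(54) + 55 → 109
109 + A(111) → 220
Huffman total = 29 + 55 + 109 + 220 = 413 bits.
Saving = 660 − 413 = 247 bits.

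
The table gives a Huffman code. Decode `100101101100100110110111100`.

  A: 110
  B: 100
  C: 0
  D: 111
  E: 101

BEEBBAADB

Read left to right; each codeword is recognised as soon as it completes (prefix code):
  100→B | 101→E | 101→E | 100→B | 100→B | 110→A | 110→A | 111→D | 100→B
Decoded message: BEEBBAADB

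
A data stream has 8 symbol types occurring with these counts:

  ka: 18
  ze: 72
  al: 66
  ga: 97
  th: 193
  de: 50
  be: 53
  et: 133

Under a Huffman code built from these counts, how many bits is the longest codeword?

Merge the two lowest-weight nodes at each step:
combine ka(18), de(50) → 68
combine be(53), al(66) → 119
combine 68, ze(72) → 140
combine ga(97), 119 → 216
combine et(133), 140 → 273
combine th(193), 216 → 409
combine 273, 409 → 682
The first pair merged (ka, de) ends up deepest, at depth 4.

4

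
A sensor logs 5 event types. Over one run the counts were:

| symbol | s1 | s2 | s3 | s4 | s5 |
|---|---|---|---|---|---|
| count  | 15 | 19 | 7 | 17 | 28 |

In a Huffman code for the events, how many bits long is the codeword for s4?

Huffman merges, smallest pair first:
merge s3(7) and s1(15): 22
merge s4(17) and s2(19): 36
merge 22 and s5(28): 50
merge 36 and 50: 86
The subtree containing s4 is merged 2 times, so code length = 2.

2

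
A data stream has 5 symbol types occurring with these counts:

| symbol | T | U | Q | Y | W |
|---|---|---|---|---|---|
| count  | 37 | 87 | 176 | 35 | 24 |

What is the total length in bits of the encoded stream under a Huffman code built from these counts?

697

Merge the two smallest weights repeatedly:
merge W(24) and Y(35): 59
merge T(37) and 59: 96
merge U(87) and 96: 183
merge Q(176) and 183: 359
Total encoded bits = sum of merged weights = 59 + 96 + 183 + 359 = 697.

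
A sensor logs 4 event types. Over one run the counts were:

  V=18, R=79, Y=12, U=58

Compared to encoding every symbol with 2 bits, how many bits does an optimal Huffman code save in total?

49

Fixed-length: 2 bits × 167 symbols = 334 bits.
Huffman merges:
combine Y(12), V(18) → 30
combine 30, U(58) → 88
combine R(79), 88 → 167
Huffman total = 30 + 88 + 167 = 285 bits.
Saving = 334 − 285 = 49 bits.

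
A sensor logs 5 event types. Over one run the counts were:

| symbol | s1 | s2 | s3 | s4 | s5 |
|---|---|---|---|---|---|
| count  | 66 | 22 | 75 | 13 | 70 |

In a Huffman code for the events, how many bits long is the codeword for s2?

3

Huffman merges, smallest pair first:
combine s4(13), s2(22) → 35
combine 35, s1(66) → 101
combine s5(70), s3(75) → 145
combine 101, 145 → 246
s2 sits 3 levels below the root, so its codeword is 3 bits.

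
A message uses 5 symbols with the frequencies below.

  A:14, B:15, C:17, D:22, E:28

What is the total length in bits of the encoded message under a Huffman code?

221

Greedily combine the two least-frequent nodes:
merge A(14) and B(15): 29
merge C(17) and D(22): 39
merge E(28) and 29: 57
merge 39 and 57: 96
The encoded length is the sum of every internal node's weight: 29 + 39 + 57 + 96 = 221 bits.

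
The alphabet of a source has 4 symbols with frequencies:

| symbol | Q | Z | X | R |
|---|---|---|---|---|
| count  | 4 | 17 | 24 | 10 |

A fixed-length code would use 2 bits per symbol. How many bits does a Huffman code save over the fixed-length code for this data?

Fixed-length: 2 bits × 55 symbols = 110 bits.
Huffman merges:
merge Q(4) and R(10): 14
merge 14 and Z(17): 31
merge X(24) and 31: 55
Huffman total = 14 + 31 + 55 = 100 bits.
Saving = 110 − 100 = 10 bits.

10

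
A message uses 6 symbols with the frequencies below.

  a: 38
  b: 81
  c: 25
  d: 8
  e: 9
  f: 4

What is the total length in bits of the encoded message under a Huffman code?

328

Merge the two smallest weights repeatedly:
combine f(4), d(8) → 12
combine e(9), 12 → 21
combine 21, c(25) → 46
combine a(38), 46 → 84
combine b(81), 84 → 165
Each symbol's bit-cost is frequency × depth; summing gives 328 bits (equivalently 12 + 21 + 46 + 84 + 165).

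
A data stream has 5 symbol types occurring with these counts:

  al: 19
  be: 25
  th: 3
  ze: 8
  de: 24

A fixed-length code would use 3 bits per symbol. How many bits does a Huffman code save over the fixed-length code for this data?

Fixed-length: 3 bits × 79 symbols = 237 bits.
Huffman merges:
combine th(3), ze(8) → 11
combine 11, al(19) → 30
combine de(24), be(25) → 49
combine 30, 49 → 79
Huffman total = 11 + 30 + 49 + 79 = 169 bits.
Saving = 237 − 169 = 68 bits.

68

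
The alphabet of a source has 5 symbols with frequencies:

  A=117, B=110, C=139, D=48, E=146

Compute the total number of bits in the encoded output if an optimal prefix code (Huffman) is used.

Build the Huffman tree bottom-up:
merge D(48) and B(110): 158
merge A(117) and C(139): 256
merge E(146) and 158: 304
merge 256 and 304: 560
The encoded length is the sum of every internal node's weight: 158 + 256 + 304 + 560 = 1278 bits.

1278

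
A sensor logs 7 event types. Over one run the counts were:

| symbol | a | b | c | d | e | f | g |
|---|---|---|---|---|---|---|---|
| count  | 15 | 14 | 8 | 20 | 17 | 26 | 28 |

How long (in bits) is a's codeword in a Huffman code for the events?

3

Build the tree from the bottom:
combine c(8), b(14) → 22
combine a(15), e(17) → 32
combine d(20), 22 → 42
combine f(26), g(28) → 54
combine 32, 42 → 74
combine 54, 74 → 128
The subtree containing a is merged 3 times, so code length = 3.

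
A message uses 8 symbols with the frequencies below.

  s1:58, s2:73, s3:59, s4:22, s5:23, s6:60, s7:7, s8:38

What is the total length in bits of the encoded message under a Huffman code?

968

Merge the two smallest weights repeatedly:
combine s7(7), s4(22) → 29
combine s5(23), 29 → 52
combine s8(38), 52 → 90
combine s1(58), s3(59) → 117
combine s6(60), s2(73) → 133
combine 90, 117 → 207
combine 133, 207 → 340
Each symbol's bit-cost is frequency × depth; summing gives 968 bits (equivalently 29 + 52 + 90 + 117 + 133 + 207 + 340).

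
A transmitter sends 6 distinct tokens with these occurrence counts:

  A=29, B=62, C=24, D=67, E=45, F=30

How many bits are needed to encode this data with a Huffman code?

Build the Huffman tree bottom-up:
merge C(24) and A(29): 53
merge F(30) and E(45): 75
merge 53 and B(62): 115
merge D(67) and 75: 142
merge 115 and 142: 257
The encoded length is the sum of every internal node's weight: 53 + 75 + 115 + 142 + 257 = 642 bits.

642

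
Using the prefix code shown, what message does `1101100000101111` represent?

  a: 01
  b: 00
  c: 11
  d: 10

cadbbdcc

Read left to right; each codeword is recognised as soon as it completes (prefix code):
  11→c | 01→a | 10→d | 00→b | 00→b | 10→d | 11→c | 11→c
Decoded message: cadbbdcc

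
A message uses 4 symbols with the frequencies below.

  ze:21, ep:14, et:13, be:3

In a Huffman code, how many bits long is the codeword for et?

Huffman merges, smallest pair first:
be(3) + et(13) → 16
ep(14) + 16 → 30
ze(21) + 30 → 51
et's leaf is at depth 3, giving a 3-bit codeword.

3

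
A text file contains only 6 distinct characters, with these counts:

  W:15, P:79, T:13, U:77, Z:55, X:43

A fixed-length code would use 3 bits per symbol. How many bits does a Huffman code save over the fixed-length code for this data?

183

Fixed-length: 3 bits × 282 symbols = 846 bits.
Huffman merges:
combine T(13), W(15) → 28
combine 28, X(43) → 71
combine Z(55), 71 → 126
combine U(77), P(79) → 156
combine 126, 156 → 282
Huffman total = 28 + 71 + 126 + 156 + 282 = 663 bits.
Saving = 846 − 663 = 183 bits.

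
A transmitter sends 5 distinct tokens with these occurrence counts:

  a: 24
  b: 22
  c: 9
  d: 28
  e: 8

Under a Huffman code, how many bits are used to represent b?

Huffman merges, smallest pair first:
merge e(8) and c(9): 17
merge 17 and b(22): 39
merge a(24) and d(28): 52
merge 39 and 52: 91
b's leaf is at depth 2, giving a 2-bit codeword.

2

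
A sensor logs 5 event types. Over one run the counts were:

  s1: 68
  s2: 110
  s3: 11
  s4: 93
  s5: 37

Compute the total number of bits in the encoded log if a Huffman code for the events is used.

686

Build the Huffman tree bottom-up:
merge s3(11) and s5(37): 48
merge 48 and s1(68): 116
merge s4(93) and s2(110): 203
merge 116 and 203: 319
Each symbol's bit-cost is frequency × depth; summing gives 686 bits (equivalently 48 + 116 + 203 + 319).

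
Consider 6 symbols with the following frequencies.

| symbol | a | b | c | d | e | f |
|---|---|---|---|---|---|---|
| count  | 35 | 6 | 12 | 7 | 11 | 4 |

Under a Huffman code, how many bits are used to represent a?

1

Huffman merges, smallest pair first:
f(4) + b(6) → 10
d(7) + 10 → 17
e(11) + c(12) → 23
17 + 23 → 40
a(35) + 40 → 75
a is a child of the root — depth 1, so its codeword is a single bit.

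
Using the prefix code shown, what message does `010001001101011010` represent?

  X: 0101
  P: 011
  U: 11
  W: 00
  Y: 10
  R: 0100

RRUXYY

Read left to right; each codeword is recognised as soon as it completes (prefix code):
  0100→R | 0100→R | 11→U | 0101→X | 10→Y | 10→Y
Decoded message: RRUXYY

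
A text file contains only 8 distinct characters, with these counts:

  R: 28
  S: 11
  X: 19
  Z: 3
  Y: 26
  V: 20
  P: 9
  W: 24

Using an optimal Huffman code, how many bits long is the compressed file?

Greedily combine the two least-frequent nodes:
Z(3) + P(9) → 12
S(11) + 12 → 23
X(19) + V(20) → 39
23 + W(24) → 47
Y(26) + R(28) → 54
39 + 47 → 86
54 + 86 → 140
The encoded length is the sum of every internal node's weight: 12 + 23 + 39 + 47 + 54 + 86 + 140 = 401 bits.

401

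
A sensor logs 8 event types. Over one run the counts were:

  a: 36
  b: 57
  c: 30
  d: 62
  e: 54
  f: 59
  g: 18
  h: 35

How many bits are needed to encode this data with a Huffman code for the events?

Build the Huffman tree bottom-up:
merge g(18) and c(30): 48
merge h(35) and a(36): 71
merge 48 and e(54): 102
merge b(57) and f(59): 116
merge d(62) and 71: 133
merge 102 and 116: 218
merge 133 and 218: 351
Total encoded bits = sum of merged weights = 48 + 71 + 102 + 116 + 133 + 218 + 351 = 1039.

1039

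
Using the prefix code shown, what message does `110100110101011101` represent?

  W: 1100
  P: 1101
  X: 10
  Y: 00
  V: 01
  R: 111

PYPVVP

Read left to right; each codeword is recognised as soon as it completes (prefix code):
  1101→P | 00→Y | 1101→P | 01→V | 01→V | 1101→P
Decoded message: PYPVVP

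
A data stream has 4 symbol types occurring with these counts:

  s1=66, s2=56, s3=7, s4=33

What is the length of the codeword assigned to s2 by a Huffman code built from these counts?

Huffman merges, smallest pair first:
merge s3(7) and s4(33): 40
merge 40 and s2(56): 96
merge s1(66) and 96: 162
s2's leaf is at depth 2, giving a 2-bit codeword.

2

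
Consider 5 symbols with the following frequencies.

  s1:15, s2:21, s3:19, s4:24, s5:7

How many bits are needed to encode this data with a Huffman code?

Greedily combine the two least-frequent nodes:
combine s5(7), s1(15) → 22
combine s3(19), s2(21) → 40
combine 22, s4(24) → 46
combine 40, 46 → 86
Total encoded bits = sum of merged weights = 22 + 40 + 46 + 86 = 194.

194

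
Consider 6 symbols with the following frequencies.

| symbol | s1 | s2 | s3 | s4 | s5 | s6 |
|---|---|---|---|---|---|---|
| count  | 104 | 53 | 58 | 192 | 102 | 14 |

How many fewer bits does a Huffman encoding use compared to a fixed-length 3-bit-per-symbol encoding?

331

Fixed-length: 3 bits × 523 symbols = 1569 bits.
Huffman merges:
merge s6(14) and s2(53): 67
merge s3(58) and 67: 125
merge s5(102) and s1(104): 206
merge 125 and s4(192): 317
merge 206 and 317: 523
Huffman total = 67 + 125 + 206 + 317 + 523 = 1238 bits.
Saving = 1569 − 1238 = 331 bits.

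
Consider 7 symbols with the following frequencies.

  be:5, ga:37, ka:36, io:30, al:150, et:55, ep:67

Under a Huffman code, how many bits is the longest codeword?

5

Merge the two lowest-weight nodes at each step:
merge be(5) and io(30): 35
merge 35 and ka(36): 71
merge ga(37) and et(55): 92
merge ep(67) and 71: 138
merge 92 and 138: 230
merge al(150) and 230: 380
Maximum depth reached is 5.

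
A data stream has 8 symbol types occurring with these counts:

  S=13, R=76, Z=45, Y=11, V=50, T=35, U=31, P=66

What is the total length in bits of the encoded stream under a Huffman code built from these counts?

Build the Huffman tree bottom-up:
combine Y(11), S(13) → 24
combine 24, U(31) → 55
combine T(35), Z(45) → 80
combine V(50), 55 → 105
combine P(66), R(76) → 142
combine 80, 105 → 185
combine 142, 185 → 327
The encoded length is the sum of every internal node's weight: 24 + 55 + 80 + 105 + 142 + 185 + 327 = 918 bits.

918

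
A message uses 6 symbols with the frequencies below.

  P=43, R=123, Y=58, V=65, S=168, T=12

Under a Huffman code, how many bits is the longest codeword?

4

Merge the two lowest-weight nodes at each step:
T(12) + P(43) → 55
55 + Y(58) → 113
V(65) + 113 → 178
R(123) + S(168) → 291
178 + 291 → 469
The rarest symbols sit at the bottom; the longest codeword is 4 bits.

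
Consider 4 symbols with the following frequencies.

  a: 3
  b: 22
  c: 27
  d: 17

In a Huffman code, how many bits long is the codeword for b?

Repeatedly merge the two smallest:
merge a(3) and d(17): 20
merge 20 and b(22): 42
merge c(27) and 42: 69
b's leaf is at depth 2, giving a 2-bit codeword.

2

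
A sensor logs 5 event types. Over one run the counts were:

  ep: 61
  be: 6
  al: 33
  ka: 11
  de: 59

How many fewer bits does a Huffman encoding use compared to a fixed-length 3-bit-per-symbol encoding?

164

Fixed-length: 3 bits × 170 symbols = 510 bits.
Huffman merges:
be(6) + ka(11) → 17
17 + al(33) → 50
50 + de(59) → 109
ep(61) + 109 → 170
Huffman total = 17 + 50 + 109 + 170 = 346 bits.
Saving = 510 − 346 = 164 bits.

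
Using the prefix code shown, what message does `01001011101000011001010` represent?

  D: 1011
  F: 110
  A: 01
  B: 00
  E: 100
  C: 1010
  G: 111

Read left to right; each codeword is recognised as soon as it completes (prefix code):
  01→A | 00→B | 1011→D | 1010→C | 00→B | 01→A | 100→E | 1010→C
Decoded message: ABDCBAEC

ABDCBAEC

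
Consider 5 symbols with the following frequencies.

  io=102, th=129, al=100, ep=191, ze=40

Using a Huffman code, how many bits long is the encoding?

Merge the two smallest weights repeatedly:
merge ze(40) and al(100): 140
merge io(102) and th(129): 231
merge 140 and ep(191): 331
merge 231 and 331: 562
Total encoded bits = sum of merged weights = 140 + 231 + 331 + 562 = 1264.

1264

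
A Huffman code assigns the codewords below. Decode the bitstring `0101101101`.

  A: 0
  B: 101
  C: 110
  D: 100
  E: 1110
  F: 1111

ABBB

Read left to right; each codeword is recognised as soon as it completes (prefix code):
  0→A | 101→B | 101→B | 101→B
Decoded message: ABBB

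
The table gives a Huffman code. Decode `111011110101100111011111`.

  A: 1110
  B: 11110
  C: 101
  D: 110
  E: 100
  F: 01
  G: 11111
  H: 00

Read left to right; each codeword is recognised as soon as it completes (prefix code):
  1110→A | 11110→B | 101→C | 100→E | 1110→A | 11111→G
Decoded message: ABCEAG

ABCEAG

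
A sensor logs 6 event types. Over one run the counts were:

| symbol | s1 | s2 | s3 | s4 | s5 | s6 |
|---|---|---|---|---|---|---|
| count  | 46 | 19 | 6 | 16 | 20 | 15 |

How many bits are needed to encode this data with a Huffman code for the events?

295

Merge the two smallest weights repeatedly:
combine s3(6), s6(15) → 21
combine s4(16), s2(19) → 35
combine s5(20), 21 → 41
combine 35, 41 → 76
combine s1(46), 76 → 122
Each symbol's bit-cost is frequency × depth; summing gives 295 bits (equivalently 21 + 35 + 41 + 76 + 122).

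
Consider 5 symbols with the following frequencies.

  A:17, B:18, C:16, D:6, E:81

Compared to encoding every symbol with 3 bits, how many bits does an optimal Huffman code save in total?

162

Fixed-length: 3 bits × 138 symbols = 414 bits.
Huffman merges:
D(6) + C(16) → 22
A(17) + B(18) → 35
22 + 35 → 57
57 + E(81) → 138
Huffman total = 22 + 35 + 57 + 138 = 252 bits.
Saving = 414 − 252 = 162 bits.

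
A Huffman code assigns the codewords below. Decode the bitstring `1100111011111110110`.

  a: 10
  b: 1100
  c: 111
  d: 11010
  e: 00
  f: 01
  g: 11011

bcfccfa

Read left to right; each codeword is recognised as soon as it completes (prefix code):
  1100→b | 111→c | 01→f | 111→c | 111→c | 01→f | 10→a
Decoded message: bcfccfa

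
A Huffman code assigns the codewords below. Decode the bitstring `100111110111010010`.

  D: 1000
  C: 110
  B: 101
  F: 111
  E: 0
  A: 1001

AFBCAE

Read left to right; each codeword is recognised as soon as it completes (prefix code):
  1001→A | 111→F | 101→B | 110→C | 1001→A | 0→E
Decoded message: AFBCAE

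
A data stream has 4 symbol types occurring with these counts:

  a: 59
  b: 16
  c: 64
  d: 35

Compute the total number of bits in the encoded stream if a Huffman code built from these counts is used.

Greedily combine the two least-frequent nodes:
merge b(16) and d(35): 51
merge 51 and a(59): 110
merge c(64) and 110: 174
Total encoded bits = sum of merged weights = 51 + 110 + 174 = 335.

335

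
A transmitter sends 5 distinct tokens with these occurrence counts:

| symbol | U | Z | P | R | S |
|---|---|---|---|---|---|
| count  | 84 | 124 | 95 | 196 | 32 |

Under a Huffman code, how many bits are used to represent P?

Build the tree from the bottom:
merge S(32) and U(84): 116
merge P(95) and 116: 211
merge Z(124) and R(196): 320
merge 211 and 320: 531
P's leaf is at depth 2, giving a 2-bit codeword.

2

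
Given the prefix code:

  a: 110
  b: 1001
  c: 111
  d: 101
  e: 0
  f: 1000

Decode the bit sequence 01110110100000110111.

Read left to right; each codeword is recognised as soon as it completes (prefix code):
  0→e | 111→c | 0→e | 110→a | 1000→f | 0→e | 0→e | 110→a | 111→c
Decoded message: eceafeeac

eceafeeac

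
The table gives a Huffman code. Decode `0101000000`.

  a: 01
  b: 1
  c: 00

Read left to right; each codeword is recognised as soon as it completes (prefix code):
  01→a | 01→a | 00→c | 00→c | 00→c
Decoded message: aaccc

aaccc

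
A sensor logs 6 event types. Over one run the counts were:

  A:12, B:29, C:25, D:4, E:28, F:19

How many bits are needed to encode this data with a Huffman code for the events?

285

Greedily combine the two least-frequent nodes:
combine D(4), A(12) → 16
combine 16, F(19) → 35
combine C(25), E(28) → 53
combine B(29), 35 → 64
combine 53, 64 → 117
The encoded length is the sum of every internal node's weight: 16 + 35 + 53 + 64 + 117 = 285 bits.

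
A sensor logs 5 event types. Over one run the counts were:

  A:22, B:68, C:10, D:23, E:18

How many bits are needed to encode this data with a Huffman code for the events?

287

Build the Huffman tree bottom-up:
merge C(10) and E(18): 28
merge A(22) and D(23): 45
merge 28 and 45: 73
merge B(68) and 73: 141
Total encoded bits = sum of merged weights = 28 + 45 + 73 + 141 = 287.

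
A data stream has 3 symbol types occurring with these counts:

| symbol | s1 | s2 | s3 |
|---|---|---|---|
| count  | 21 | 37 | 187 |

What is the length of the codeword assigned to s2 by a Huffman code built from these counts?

2

Build the tree from the bottom:
merge s1(21) and s2(37): 58
merge 58 and s3(187): 245
The subtree containing s2 is merged 2 times, so code length = 2.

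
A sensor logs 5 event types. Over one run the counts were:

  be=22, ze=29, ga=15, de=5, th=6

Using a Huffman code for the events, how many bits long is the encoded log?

Greedily combine the two least-frequent nodes:
de(5) + th(6) → 11
11 + ga(15) → 26
be(22) + 26 → 48
ze(29) + 48 → 77
Each symbol's bit-cost is frequency × depth; summing gives 162 bits (equivalently 11 + 26 + 48 + 77).

162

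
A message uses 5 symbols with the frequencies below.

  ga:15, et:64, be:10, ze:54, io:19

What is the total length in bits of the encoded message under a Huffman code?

Build the Huffman tree bottom-up:
be(10) + ga(15) → 25
io(19) + 25 → 44
44 + ze(54) → 98
et(64) + 98 → 162
Total encoded bits = sum of merged weights = 25 + 44 + 98 + 162 = 329.

329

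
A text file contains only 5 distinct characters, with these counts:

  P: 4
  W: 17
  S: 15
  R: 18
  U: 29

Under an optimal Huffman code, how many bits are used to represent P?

3

Repeatedly merge the two smallest:
merge P(4) and S(15): 19
merge W(17) and R(18): 35
merge 19 and U(29): 48
merge 35 and 48: 83
P's leaf is at depth 3, giving a 3-bit codeword.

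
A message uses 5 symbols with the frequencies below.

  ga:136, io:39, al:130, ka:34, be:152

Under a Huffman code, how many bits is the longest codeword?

Merge the two lowest-weight nodes at each step:
combine ka(34), io(39) → 73
combine 73, al(130) → 203
combine ga(136), be(152) → 288
combine 203, 288 → 491
Maximum depth reached is 3.

3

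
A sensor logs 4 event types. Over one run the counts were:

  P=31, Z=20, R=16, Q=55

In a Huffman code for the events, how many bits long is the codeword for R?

3

Huffman merges, smallest pair first:
combine R(16), Z(20) → 36
combine P(31), 36 → 67
combine Q(55), 67 → 122
R sits 3 levels below the root, so its codeword is 3 bits.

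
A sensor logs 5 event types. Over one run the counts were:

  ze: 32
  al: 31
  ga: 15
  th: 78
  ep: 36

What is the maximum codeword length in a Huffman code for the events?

3

Merge the two lowest-weight nodes at each step:
combine ga(15), al(31) → 46
combine ze(32), ep(36) → 68
combine 46, 68 → 114
combine th(78), 114 → 192
The first pair merged (ga, al) ends up deepest, at depth 3.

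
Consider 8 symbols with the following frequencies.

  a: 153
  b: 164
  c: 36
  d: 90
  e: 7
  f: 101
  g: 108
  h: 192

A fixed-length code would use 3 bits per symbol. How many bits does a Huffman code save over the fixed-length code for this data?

180

Fixed-length: 3 bits × 851 symbols = 2553 bits.
Huffman merges:
combine e(7), c(36) → 43
combine 43, d(90) → 133
combine f(101), g(108) → 209
combine 133, a(153) → 286
combine b(164), h(192) → 356
combine 209, 286 → 495
combine 356, 495 → 851
Huffman total = 43 + 133 + 209 + 286 + 356 + 495 + 851 = 2373 bits.
Saving = 2553 − 2373 = 180 bits.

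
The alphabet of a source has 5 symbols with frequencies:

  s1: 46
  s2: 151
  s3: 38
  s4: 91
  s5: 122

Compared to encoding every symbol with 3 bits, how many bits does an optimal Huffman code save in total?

364

Fixed-length: 3 bits × 448 symbols = 1344 bits.
Huffman merges:
combine s3(38), s1(46) → 84
combine 84, s4(91) → 175
combine s5(122), s2(151) → 273
combine 175, 273 → 448
Huffman total = 84 + 175 + 273 + 448 = 980 bits.
Saving = 1344 − 980 = 364 bits.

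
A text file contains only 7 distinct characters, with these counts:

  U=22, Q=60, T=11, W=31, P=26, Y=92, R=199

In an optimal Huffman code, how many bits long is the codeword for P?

Repeatedly merge the two smallest:
T(11) + U(22) → 33
P(26) + W(31) → 57
33 + 57 → 90
Q(60) + 90 → 150
Y(92) + 150 → 242
R(199) + 242 → 441
P's leaf is at depth 5, giving a 5-bit codeword.

5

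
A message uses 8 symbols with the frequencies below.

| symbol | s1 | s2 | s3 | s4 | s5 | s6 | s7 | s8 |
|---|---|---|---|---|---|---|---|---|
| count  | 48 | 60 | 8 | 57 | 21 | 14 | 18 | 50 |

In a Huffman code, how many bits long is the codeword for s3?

Build the tree from the bottom:
combine s3(8), s6(14) → 22
combine s7(18), s5(21) → 39
combine 22, 39 → 61
combine s1(48), s8(50) → 98
combine s4(57), s2(60) → 117
combine 61, 98 → 159
combine 117, 159 → 276
The subtree containing s3 is merged 4 times, so code length = 4.

4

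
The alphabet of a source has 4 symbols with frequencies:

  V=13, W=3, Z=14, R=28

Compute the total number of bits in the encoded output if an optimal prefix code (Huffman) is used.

104

Greedily combine the two least-frequent nodes:
merge W(3) and V(13): 16
merge Z(14) and 16: 30
merge R(28) and 30: 58
Each symbol's bit-cost is frequency × depth; summing gives 104 bits (equivalently 16 + 30 + 58).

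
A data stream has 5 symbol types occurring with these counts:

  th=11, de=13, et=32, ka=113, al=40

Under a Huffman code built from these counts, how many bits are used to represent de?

Build the tree from the bottom:
merge th(11) and de(13): 24
merge 24 and et(32): 56
merge al(40) and 56: 96
merge 96 and ka(113): 209
de's leaf is at depth 4, giving a 4-bit codeword.

4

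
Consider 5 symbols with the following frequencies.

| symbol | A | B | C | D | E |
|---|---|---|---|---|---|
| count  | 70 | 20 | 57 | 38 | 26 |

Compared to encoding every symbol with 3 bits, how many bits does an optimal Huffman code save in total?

Fixed-length: 3 bits × 211 symbols = 633 bits.
Huffman merges:
merge B(20) and E(26): 46
merge D(38) and 46: 84
merge C(57) and A(70): 127
merge 84 and 127: 211
Huffman total = 46 + 84 + 127 + 211 = 468 bits.
Saving = 633 − 468 = 165 bits.

165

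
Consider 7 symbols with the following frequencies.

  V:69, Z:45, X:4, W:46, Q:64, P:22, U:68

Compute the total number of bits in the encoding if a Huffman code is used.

843

Greedily combine the two least-frequent nodes:
combine X(4), P(22) → 26
combine 26, Z(45) → 71
combine W(46), Q(64) → 110
combine U(68), V(69) → 137
combine 71, 110 → 181
combine 137, 181 → 318
The encoded length is the sum of every internal node's weight: 26 + 71 + 110 + 137 + 181 + 318 = 843 bits.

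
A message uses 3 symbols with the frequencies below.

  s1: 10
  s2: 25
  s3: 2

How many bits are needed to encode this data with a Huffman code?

Greedily combine the two least-frequent nodes:
combine s3(2), s1(10) → 12
combine 12, s2(25) → 37
The encoded length is the sum of every internal node's weight: 12 + 37 = 49 bits.

49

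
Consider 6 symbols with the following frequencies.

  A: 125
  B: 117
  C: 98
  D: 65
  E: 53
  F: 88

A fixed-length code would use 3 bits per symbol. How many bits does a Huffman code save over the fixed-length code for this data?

Fixed-length: 3 bits × 546 symbols = 1638 bits.
Huffman merges:
combine E(53), D(65) → 118
combine F(88), C(98) → 186
combine B(117), 118 → 235
combine A(125), 186 → 311
combine 235, 311 → 546
Huffman total = 118 + 186 + 235 + 311 + 546 = 1396 bits.
Saving = 1638 − 1396 = 242 bits.

242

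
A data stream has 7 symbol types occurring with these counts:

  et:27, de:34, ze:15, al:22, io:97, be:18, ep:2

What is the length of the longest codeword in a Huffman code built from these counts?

Merge the two lowest-weight nodes at each step:
combine ep(2), ze(15) → 17
combine 17, be(18) → 35
combine al(22), et(27) → 49
combine de(34), 35 → 69
combine 49, 69 → 118
combine io(97), 118 → 215
Maximum depth reached is 5.

5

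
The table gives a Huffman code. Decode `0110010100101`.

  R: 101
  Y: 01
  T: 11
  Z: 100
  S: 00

Read left to right; each codeword is recognised as soon as it completes (prefix code):
  01→Y | 100→Z | 101→R | 00→S | 101→R
Decoded message: YZRSR

YZRSR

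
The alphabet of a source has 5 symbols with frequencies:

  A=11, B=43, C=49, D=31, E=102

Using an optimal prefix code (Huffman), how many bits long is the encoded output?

497

Greedily combine the two least-frequent nodes:
combine A(11), D(31) → 42
combine 42, B(43) → 85
combine C(49), 85 → 134
combine E(102), 134 → 236
The encoded length is the sum of every internal node's weight: 42 + 85 + 134 + 236 = 497 bits.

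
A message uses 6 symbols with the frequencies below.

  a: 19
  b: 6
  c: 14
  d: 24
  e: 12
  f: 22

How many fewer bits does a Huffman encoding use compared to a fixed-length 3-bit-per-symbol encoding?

47

Fixed-length: 3 bits × 97 symbols = 291 bits.
Huffman merges:
combine b(6), e(12) → 18
combine c(14), 18 → 32
combine a(19), f(22) → 41
combine d(24), 32 → 56
combine 41, 56 → 97
Huffman total = 18 + 32 + 41 + 56 + 97 = 244 bits.
Saving = 291 − 244 = 47 bits.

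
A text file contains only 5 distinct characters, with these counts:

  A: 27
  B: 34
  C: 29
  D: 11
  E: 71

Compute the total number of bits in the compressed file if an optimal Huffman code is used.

374

Build the Huffman tree bottom-up:
combine D(11), A(27) → 38
combine C(29), B(34) → 63
combine 38, 63 → 101
combine E(71), 101 → 172
The encoded length is the sum of every internal node's weight: 38 + 63 + 101 + 172 = 374 bits.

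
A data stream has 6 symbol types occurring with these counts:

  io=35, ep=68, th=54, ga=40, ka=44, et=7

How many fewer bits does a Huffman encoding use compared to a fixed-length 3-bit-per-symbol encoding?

124

Fixed-length: 3 bits × 248 symbols = 744 bits.
Huffman merges:
merge et(7) and io(35): 42
merge ga(40) and 42: 82
merge ka(44) and th(54): 98
merge ep(68) and 82: 150
merge 98 and 150: 248
Huffman total = 42 + 82 + 98 + 150 + 248 = 620 bits.
Saving = 744 − 620 = 124 bits.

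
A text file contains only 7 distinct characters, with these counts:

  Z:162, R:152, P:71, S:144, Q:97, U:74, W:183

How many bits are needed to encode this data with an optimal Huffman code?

Build the Huffman tree bottom-up:
combine P(71), U(74) → 145
combine Q(97), S(144) → 241
combine 145, R(152) → 297
combine Z(162), W(183) → 345
combine 241, 297 → 538
combine 345, 538 → 883
Total encoded bits = sum of merged weights = 145 + 241 + 297 + 345 + 538 + 883 = 2449.

2449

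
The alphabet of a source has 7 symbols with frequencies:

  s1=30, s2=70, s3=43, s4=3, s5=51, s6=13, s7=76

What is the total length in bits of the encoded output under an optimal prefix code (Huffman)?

723

Greedily combine the two least-frequent nodes:
combine s4(3), s6(13) → 16
combine 16, s1(30) → 46
combine s3(43), 46 → 89
combine s5(51), s2(70) → 121
combine s7(76), 89 → 165
combine 121, 165 → 286
Each symbol's bit-cost is frequency × depth; summing gives 723 bits (equivalently 16 + 46 + 89 + 121 + 165 + 286).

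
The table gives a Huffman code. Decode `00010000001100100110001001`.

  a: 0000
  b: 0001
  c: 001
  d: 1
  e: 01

bacdccdbc

Read left to right; each codeword is recognised as soon as it completes (prefix code):
  0001→b | 0000→a | 001→c | 1→d | 001→c | 001→c | 1→d | 0001→b | 001→c
Decoded message: bacdccdbc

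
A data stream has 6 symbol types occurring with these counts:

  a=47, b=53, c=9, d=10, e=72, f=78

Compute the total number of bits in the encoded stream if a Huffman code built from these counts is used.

Build the Huffman tree bottom-up:
c(9) + d(10) → 19
19 + a(47) → 66
b(53) + 66 → 119
e(72) + f(78) → 150
119 + 150 → 269
Total encoded bits = sum of merged weights = 19 + 66 + 119 + 150 + 269 = 623.

623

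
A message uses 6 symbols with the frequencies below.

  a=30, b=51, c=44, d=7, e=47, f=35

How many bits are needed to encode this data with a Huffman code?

537

Build the Huffman tree bottom-up:
combine d(7), a(30) → 37
combine f(35), 37 → 72
combine c(44), e(47) → 91
combine b(51), 72 → 123
combine 91, 123 → 214
Each symbol's bit-cost is frequency × depth; summing gives 537 bits (equivalently 37 + 72 + 91 + 123 + 214).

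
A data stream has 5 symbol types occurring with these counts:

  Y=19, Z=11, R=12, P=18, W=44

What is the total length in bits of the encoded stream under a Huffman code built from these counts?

224

Build the Huffman tree bottom-up:
merge Z(11) and R(12): 23
merge P(18) and Y(19): 37
merge 23 and 37: 60
merge W(44) and 60: 104
Total encoded bits = sum of merged weights = 23 + 37 + 60 + 104 = 224.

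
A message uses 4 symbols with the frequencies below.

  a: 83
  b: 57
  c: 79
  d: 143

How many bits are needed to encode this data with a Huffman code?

717

Greedily combine the two least-frequent nodes:
b(57) + c(79) → 136
a(83) + 136 → 219
d(143) + 219 → 362
Each symbol's bit-cost is frequency × depth; summing gives 717 bits (equivalently 136 + 219 + 362).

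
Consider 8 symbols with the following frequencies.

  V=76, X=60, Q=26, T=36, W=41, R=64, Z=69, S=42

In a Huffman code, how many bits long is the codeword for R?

3

Build the tree from the bottom:
Q(26) + T(36) → 62
W(41) + S(42) → 83
X(60) + 62 → 122
R(64) + Z(69) → 133
V(76) + 83 → 159
122 + 133 → 255
159 + 255 → 414
R sits 3 levels below the root, so its codeword is 3 bits.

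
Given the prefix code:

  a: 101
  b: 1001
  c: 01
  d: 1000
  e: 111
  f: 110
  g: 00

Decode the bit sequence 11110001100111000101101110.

edfcfgaaf

Read left to right; each codeword is recognised as soon as it completes (prefix code):
  111→e | 1000→d | 110→f | 01→c | 110→f | 00→g | 101→a | 101→a | 110→f
Decoded message: edfcfgaaf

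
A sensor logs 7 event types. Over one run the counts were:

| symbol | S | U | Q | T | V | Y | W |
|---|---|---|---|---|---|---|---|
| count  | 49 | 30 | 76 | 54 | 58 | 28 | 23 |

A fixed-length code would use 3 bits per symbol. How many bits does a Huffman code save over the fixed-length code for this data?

83

Fixed-length: 3 bits × 318 symbols = 954 bits.
Huffman merges:
combine W(23), Y(28) → 51
combine U(30), S(49) → 79
combine 51, T(54) → 105
combine V(58), Q(76) → 134
combine 79, 105 → 184
combine 134, 184 → 318
Huffman total = 51 + 79 + 105 + 134 + 184 + 318 = 871 bits.
Saving = 954 − 871 = 83 bits.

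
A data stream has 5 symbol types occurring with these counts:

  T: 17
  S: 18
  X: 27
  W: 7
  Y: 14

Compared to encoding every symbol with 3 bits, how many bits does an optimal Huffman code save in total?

62

Fixed-length: 3 bits × 83 symbols = 249 bits.
Huffman merges:
W(7) + Y(14) → 21
T(17) + S(18) → 35
21 + X(27) → 48
35 + 48 → 83
Huffman total = 21 + 35 + 48 + 83 = 187 bits.
Saving = 249 − 187 = 62 bits.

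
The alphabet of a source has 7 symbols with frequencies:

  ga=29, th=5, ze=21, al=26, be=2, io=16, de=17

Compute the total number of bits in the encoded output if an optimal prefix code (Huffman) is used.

Build the Huffman tree bottom-up:
be(2) + th(5) → 7
7 + io(16) → 23
de(17) + ze(21) → 38
23 + al(26) → 49
ga(29) + 38 → 67
49 + 67 → 116
The encoded length is the sum of every internal node's weight: 7 + 23 + 38 + 49 + 67 + 116 = 300 bits.

300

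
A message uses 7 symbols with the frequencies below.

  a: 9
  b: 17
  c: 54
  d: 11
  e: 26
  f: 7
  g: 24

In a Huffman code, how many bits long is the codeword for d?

4

Huffman merges, smallest pair first:
combine f(7), a(9) → 16
combine d(11), 16 → 27
combine b(17), g(24) → 41
combine e(26), 27 → 53
combine 41, 53 → 94
combine c(54), 94 → 148
d sits 4 levels below the root, so its codeword is 4 bits.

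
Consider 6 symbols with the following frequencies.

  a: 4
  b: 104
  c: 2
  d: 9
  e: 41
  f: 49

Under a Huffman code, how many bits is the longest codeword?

Merge the two lowest-weight nodes at each step:
c(2) + a(4) → 6
6 + d(9) → 15
15 + e(41) → 56
f(49) + 56 → 105
b(104) + 105 → 209
The rarest symbols sit at the bottom; the longest codeword is 5 bits.

5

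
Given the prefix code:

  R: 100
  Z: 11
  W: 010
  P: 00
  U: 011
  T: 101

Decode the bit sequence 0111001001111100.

Read left to right; each codeword is recognised as soon as it completes (prefix code):
  011→U | 100→R | 100→R | 11→Z | 11→Z | 100→R
Decoded message: URRZZR

URRZZR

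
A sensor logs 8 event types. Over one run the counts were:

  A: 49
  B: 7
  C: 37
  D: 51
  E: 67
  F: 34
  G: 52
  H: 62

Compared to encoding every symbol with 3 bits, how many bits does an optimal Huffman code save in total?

Fixed-length: 3 bits × 359 symbols = 1077 bits.
Huffman merges:
merge B(7) and F(34): 41
merge C(37) and 41: 78
merge A(49) and D(51): 100
merge G(52) and H(62): 114
merge E(67) and 78: 145
merge 100 and 114: 214
merge 145 and 214: 359
Huffman total = 41 + 78 + 100 + 114 + 145 + 214 + 359 = 1051 bits.
Saving = 1077 − 1051 = 26 bits.

26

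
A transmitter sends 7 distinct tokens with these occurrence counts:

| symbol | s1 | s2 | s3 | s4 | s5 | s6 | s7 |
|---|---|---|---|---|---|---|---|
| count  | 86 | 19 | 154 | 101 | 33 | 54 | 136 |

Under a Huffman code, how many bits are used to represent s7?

2

Huffman merges, smallest pair first:
merge s2(19) and s5(33): 52
merge 52 and s6(54): 106
merge s1(86) and s4(101): 187
merge 106 and s7(136): 242
merge s3(154) and 187: 341
merge 242 and 341: 583
s7's leaf is at depth 2, giving a 2-bit codeword.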